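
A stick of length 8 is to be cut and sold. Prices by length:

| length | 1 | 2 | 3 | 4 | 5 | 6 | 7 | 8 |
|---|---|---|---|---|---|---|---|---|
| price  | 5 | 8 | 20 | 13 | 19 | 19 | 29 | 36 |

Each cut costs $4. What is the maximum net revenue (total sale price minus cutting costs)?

40

Consider every possible first cut. v[k] is the best of p[i]+v[k−i] over all sellable i≤k, charging 4 whenever i<k.
v[1] = 5
v[2] = max(5+5-4, 8+0) = 8
v[3] = max(5+8-4, 8+5-4, 20+0) = 20
v[4] = max(5+20-4, 8+8-4, 20+5-4, 13+0) = 21
v[5] = max(5+21-4, 8+20-4, 20+8-4, 13+5-4, 19+0) = 24
v[6] = max(5+24-4, 8+21-4, 20+20-4, 13+8-4, 19+5-4, 19+0) = 36
v[7] = max(5+36-4, 8+24-4, 20+21-4, …, 19+5-4, 29+0) = 37
v[8] = max(5+37-4, 8+36-4, 20+24-4, …, 29+5-4, 36+0) = 40
One optimal plan: pieces 3 + 3 + 2 (2 cuts) → $48 − $8 = $40.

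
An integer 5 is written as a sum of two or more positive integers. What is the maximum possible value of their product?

6

Fill P[k] for k=2..5: at each k try every first piece i and multiply by the better of (k−i) uncut or P[k−i].
P[2] = 1*max(1,0) = 1*1 = 1
P[3] = 1*max(2,1) = 1*2 = 2
P[4] = 2*max(2,1) = 2*2 = 4
P[5] = 2*max(3,2) = 2*3 = 6
One optimal split: 3 + 2; product 3*2 = 6.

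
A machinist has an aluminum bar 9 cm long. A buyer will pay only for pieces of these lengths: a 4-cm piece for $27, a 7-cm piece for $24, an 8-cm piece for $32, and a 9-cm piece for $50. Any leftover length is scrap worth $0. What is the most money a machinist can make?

54

Consider every possible first cut. r[k] is the best of p[i]+r[k−i] over all sellable i≤k.
r[1] = 0
r[2] = 0
r[3] = 0
r[4] = 27
r[5] = 27
r[6] = 27
r[7] = 27
r[8] = 54  (first piece 4, then r[4]=27)
r[9] = 54
One optimal cutting: pieces 4 + 4 with 1 cm of scrap → $54.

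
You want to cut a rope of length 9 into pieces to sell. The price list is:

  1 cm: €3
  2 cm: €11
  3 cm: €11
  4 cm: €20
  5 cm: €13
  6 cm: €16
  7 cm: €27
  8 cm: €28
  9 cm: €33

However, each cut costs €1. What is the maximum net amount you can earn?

Consider every possible first cut. net[k] is the best of p[i]+net[k−i] over all sellable i≤k, charging 1 whenever i<k.
net[1] = 3
net[2] = 11
net[3] = 13  (first piece 1, then net[2]=11)
net[4] = 21  (first piece 2, then net[2]=11)
net[5] = 23  (first piece 1, then net[4]=21)
net[6] = 31  (first piece 2, then net[4]=21)
net[7] = 33  (first piece 1, then net[6]=31)
net[8] = 41  (first piece 2, then net[6]=31)
net[9] = 43  (first piece 1, then net[8]=41)
One optimal plan: pieces 2 + 2 + 2 + 2 + 1 (4 cuts) → €47 − €4 = €43.

43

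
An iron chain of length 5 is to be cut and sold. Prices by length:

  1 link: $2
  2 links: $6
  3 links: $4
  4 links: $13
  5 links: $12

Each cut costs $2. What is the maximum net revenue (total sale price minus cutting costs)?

13

Consider every possible first cut. r[k] is the best of p[i]+r[k−i] over all sellable i≤k, charging 2 whenever i<k.
r[1] = 2
r[2] = 6
r[3] = 6  (first piece 1, then r[2]=6)
r[4] = 13
r[5] = 13  (first piece 1, then r[4]=13)
One optimal plan: pieces 4 + 1 (1 cut) → $15 − $2 = $13.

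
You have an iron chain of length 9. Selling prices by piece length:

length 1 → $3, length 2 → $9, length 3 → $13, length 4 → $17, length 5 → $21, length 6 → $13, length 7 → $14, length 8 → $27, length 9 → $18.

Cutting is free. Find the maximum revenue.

40

Consider every possible first cut. R[k] is the best of p[i]+R[k−i] over all sellable i≤k.
R[1] = 3
R[2] = 9
R[3] = 13
R[4] = 18  (first piece 2, then R[2]=9)
R[5] = 22  (first piece 2, then R[3]=13)
R[6] = 27  (first piece 2, then R[4]=18)
R[7] = 31  (first piece 2, then R[5]=22)
R[8] = 36  (first piece 2, then R[6]=27)
R[9] = 40  (first piece 2, then R[7]=31)
One optimal cutting: 3 + 2 + 2 + 2 → $13 + $9 + $9 + $9 = $40.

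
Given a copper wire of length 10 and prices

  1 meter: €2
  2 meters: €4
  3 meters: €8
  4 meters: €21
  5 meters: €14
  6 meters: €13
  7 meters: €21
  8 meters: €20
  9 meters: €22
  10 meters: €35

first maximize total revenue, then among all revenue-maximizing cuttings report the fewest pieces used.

3

Build r[k] bottom-up: r[k] = max over allowed piece i of (p[i] + r[k−i]).
r[1] = 2
r[2] = 4  (first piece 1, then r[1]=2)
r[3] = 8
r[4] = 21
r[5] = 23  (first piece 1, then r[4]=21)
r[6] = 25  (first piece 1, then r[5]=23)
r[7] = 29  (first piece 3, then r[4]=21)
r[8] = 42  (first piece 4, then r[4]=21)
r[9] = 44  (first piece 1, then r[8]=42)
r[10] = 46  (first piece 1, then r[9]=44)
Maximum revenue is €46.
Now minimize piece count subject to staying optimal: for each k, pieces[k] = 1 + min over i with p[i]+r[k−i]=r[k] of pieces[k−i].
pieces[7] = 2
pieces[8] = 2
pieces[9] = 3
pieces[10] = 3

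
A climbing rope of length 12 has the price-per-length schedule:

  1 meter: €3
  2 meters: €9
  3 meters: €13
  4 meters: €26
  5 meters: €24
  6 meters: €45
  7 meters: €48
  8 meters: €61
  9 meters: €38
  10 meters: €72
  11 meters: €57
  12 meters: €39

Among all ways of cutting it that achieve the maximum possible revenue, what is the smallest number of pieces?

2

Consider every possible first cut. r[k] is the best of p[i]+r[k−i] over all sellable i≤k.
r[1] = 3
r[2] = max(3+3, 9+0) = 9
r[3] = max(3+9, 9+3, 13+0) = 13
r[4] = max(3+13, 9+9, 13+3, 26+0) = 26
r[5] = max(3+26, 9+13, 13+9, 26+3, 24+0) = 29
r[6] = max(3+29, 9+26, 13+13, 26+9, 24+3, 45+0) = 45
r[7] = max(3+45, 9+29, 13+26, …, 45+3, 48+0) = 48
r[8] = max(3+48, 9+45, 13+29, …, 48+3, 61+0) = 61
r[9] = max(3+61, 9+48, 13+45, …, 61+3, 38+0) = 64
r[10] = max(3+64, 9+61, 13+48, …, 38+3, 72+0) = 72
r[11] = max(3+72, 9+64, 13+61, …, 72+3, 57+0) = 75
r[12] = max(3+75, 9+72, 13+64, …, 57+3, 39+0) = 90
Maximum revenue is €90.
Now minimize piece count subject to staying optimal: for each k, pieces[k] = 1 + min over i with p[i]+r[k−i]=r[k] of pieces[k−i].
pieces[9] = 2
pieces[10] = 1
pieces[11] = 2
pieces[12] = 2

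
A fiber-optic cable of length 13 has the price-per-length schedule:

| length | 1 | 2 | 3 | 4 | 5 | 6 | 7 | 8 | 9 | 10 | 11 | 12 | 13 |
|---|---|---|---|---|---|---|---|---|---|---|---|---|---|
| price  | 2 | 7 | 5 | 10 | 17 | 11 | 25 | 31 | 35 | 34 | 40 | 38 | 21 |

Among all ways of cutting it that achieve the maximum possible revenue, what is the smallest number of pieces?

Build r[k] bottom-up: r[k] = max over allowed piece i of (p[i] + r[k−i]).
r[1] = 2
r[2] = max(2+2, 7+0) = 7
r[3] = max(2+7, 7+2, 5+0) = 9
r[4] = max(2+9, 7+7, 5+2, 10+0) = 14
r[5] = max(2+14, 7+9, 5+7, 10+2, 17+0) = 17
r[6] = max(2+17, 7+14, 5+9, 10+7, 17+2, 11+0) = 21
r[7] = max(2+21, 7+17, 5+14, …, 11+2, 25+0) = 25
r[8] = max(2+25, 7+21, 5+17, …, 25+2, 31+0) = 31
r[9] = max(2+31, 7+25, 5+21, …, 31+2, 35+0) = 35
r[10] = max(2+35, 7+31, 5+25, …, 35+2, 34+0) = 38
r[11] = max(2+38, 7+35, 5+31, …, 34+2, 40+0) = 42
r[12] = max(2+42, 7+38, 5+35, …, 40+2, 38+0) = 45
r[13] = max(2+45, 7+42, 5+38, …, 38+2, 21+0) = 49
Maximum revenue is $49.
Now minimize piece count subject to staying optimal: for each k, pieces[k] = 1 + min over i with p[i]+r[k−i]=r[k] of pieces[k−i].
pieces[10] = 2
pieces[11] = 2
pieces[12] = 3
pieces[13] = 3

3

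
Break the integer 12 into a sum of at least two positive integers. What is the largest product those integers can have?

81

Let prod[k] be the best product for length k (with at least one cut). For each first piece i, the rest contributes max(k−i, prod[k−i]).
prod[2] = 1×max(1,0) = 1×1 = 1
prod[3] = 1×max(2,1) = 1×2 = 2
prod[4] = 2×max(2,1) = 2×2 = 4
prod[5] = 2×max(3,2) = 2×3 = 6
prod[6] = 3×max(3,2) = 3×3 = 9
prod[7] = 2×max(5,6) = 2×6 = 12
prod[8] = 2×max(6,9) = 2×9 = 18
prod[9] = 3×max(6,9) = 3×9 = 27
prod[10] = 2×max(8,18) = 2×18 = 36
prod[11] = 2×max(9,27) = 2×27 = 54
prod[12] = 3×max(9,27) = 3×27 = 81
One optimal split: 3 + 3 + 3 + 3; product 3×3×3×3 = 81.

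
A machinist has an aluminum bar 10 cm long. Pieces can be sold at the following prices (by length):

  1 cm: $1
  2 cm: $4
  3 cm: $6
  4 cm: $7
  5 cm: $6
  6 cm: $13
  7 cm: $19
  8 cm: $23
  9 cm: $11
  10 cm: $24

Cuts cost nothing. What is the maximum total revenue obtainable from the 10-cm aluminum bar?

27

Build best[k] bottom-up: best[k] = max over allowed piece i of (p[i] + best[k−i]).
best[1] = 1
best[2] = 4
best[3] = 6
best[4] = 8  (first piece 2, then best[2]=4)
best[5] = 10  (first piece 2, then best[3]=6)
best[6] = 13
best[7] = 19
best[8] = 23
best[9] = 24  (first piece 1, then best[8]=23)
best[10] = 27  (first piece 2, then best[8]=23)
One optimal cutting: 8 + 2 → $23 + $4 = $27.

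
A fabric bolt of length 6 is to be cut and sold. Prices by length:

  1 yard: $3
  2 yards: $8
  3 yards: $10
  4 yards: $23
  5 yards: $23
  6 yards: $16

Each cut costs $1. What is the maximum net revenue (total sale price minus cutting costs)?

Build net[k] bottom-up: net[k] = max over allowed piece i of (p[i] + net[k−i]) − 1 per cut.
net[1] = 3
net[2] = 8
net[3] = 10  (first piece 1, then net[2]=8)
net[4] = 23
net[5] = 25  (first piece 1, then net[4]=23)
net[6] = 30  (first piece 2, then net[4]=23)
One optimal plan: pieces 4 + 2 (1 cut) → $31 − $1 = $30.

30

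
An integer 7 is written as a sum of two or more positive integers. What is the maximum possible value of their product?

12

Fill prod[k] for k=2..7: at each k try every first piece i and multiply by the better of (k−i) uncut or prod[k−i].
prod[2] = 1×max(1,0) = 1×1 = 1
prod[3] = 1×max(2,1) = 1×2 = 2
prod[4] = 2×max(2,1) = 2×2 = 4
prod[5] = 2×max(3,2) = 2×3 = 6
prod[6] = 3×max(3,2) = 3×3 = 9
prod[7] = 2×max(5,6) = 2×6 = 12
One optimal split: 3 + 2 + 2; product 3×2×2 = 12.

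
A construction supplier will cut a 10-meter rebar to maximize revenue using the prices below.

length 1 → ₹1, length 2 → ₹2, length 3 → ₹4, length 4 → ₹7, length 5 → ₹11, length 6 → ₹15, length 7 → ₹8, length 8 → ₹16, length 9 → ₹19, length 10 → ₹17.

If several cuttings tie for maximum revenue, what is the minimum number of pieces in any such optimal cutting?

Build r[k] bottom-up: r[k] = max over allowed piece i of (p[i] + r[k−i]).
r[1] = 1
r[2] = max(1+1, 2+0) = 2
r[3] = max(1+2, 2+1, 4+0) = 4
r[4] = max(1+4, 2+2, 4+1, 7+0) = 7
r[5] = max(1+7, 2+4, 4+2, 7+1, 11+0) = 11
r[6] = max(1+11, 2+7, 4+4, 7+2, 11+1, 15+0) = 15
r[7] = max(1+15, 2+11, 4+7, …, 15+1, 8+0) = 16
r[8] = max(1+16, 2+15, 4+11, …, 8+1, 16+0) = 17
r[9] = max(1+17, 2+16, 4+15, …, 16+1, 19+0) = 19
r[10] = max(1+19, 2+17, 4+16, …, 19+1, 17+0) = 22
Maximum revenue is ₹22.
Now minimize piece count subject to staying optimal: for each k, pieces[k] = 1 + min over i with p[i]+r[k−i]=r[k] of pieces[k−i].
pieces[7] = 2
pieces[8] = 2
pieces[9] = 1
pieces[10] = 2

2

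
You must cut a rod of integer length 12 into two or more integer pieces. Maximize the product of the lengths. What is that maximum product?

81

Let prod[k] be the best product for length k (with at least one cut). For each first piece i, the rest contributes max(k−i, prod[k−i]).
Small cases: prod[2]=1, prod[3]=2, prod[4]=4, prod[5]=6, prod[6]=9, prod[7]=12.
prod[8] = max(1*12, 2*9, 3*6, …, 6*2, 7*1) = 18
prod[9] = max(1*18, 2*12, 3*9, …, 7*2, 8*1) = 27
prod[10] = max(1*27, 2*18, 3*12, …, 8*2, 9*1) = 36
prod[11] = max(1*36, 2*27, 3*18, …, 9*2, 10*1) = 54
prod[12] = max(1*54, 2*36, 3*27, …, 10*2, 11*1) = 81
One optimal split: 3 + 3 + 3 + 3; product 3*3*3*3 = 81.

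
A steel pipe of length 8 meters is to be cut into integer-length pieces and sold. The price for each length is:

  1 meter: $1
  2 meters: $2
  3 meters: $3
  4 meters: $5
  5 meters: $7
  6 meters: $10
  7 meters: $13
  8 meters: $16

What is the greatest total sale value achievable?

16

Let best[k] be the best obtainable value from length k. For each k, try every first piece i and keep the best of price[i] + best[k−i].
best[1] = 1
best[2] = 2  (first piece 1, then best[1]=1)
best[3] = 3  (first piece 1, then best[2]=2)
best[4] = 5
best[5] = 7
best[6] = 10
best[7] = 13
best[8] = 16
Best is to sell the whole 8-meter piece uncut for $16.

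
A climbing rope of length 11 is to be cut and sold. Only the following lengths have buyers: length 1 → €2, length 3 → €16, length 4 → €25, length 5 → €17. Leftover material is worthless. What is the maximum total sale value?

66

Let best[k] be the best obtainable value from length k. For each k, try every first piece i and keep the best of price[i] + best[k−i].
best[1] = 2
best[2] = 4  (first piece 1, then best[1]=2)
best[3] = max(2+4, 16+0) = 16
best[4] = max(2+16, 16+2, 25+0) = 25
best[5] = max(2+25, 16+4, 25+2, 17+0) = 27
best[6] = max(2+27, 16+16, 25+4, 17+2) = 32
best[7] = max(2+32, 16+25, 25+16, 17+4) = 41
best[8] = max(2+41, 16+27, 25+25, 17+16) = 50
best[9] = max(2+50, 16+32, 25+27, 17+25) = 52
best[10] = max(2+52, 16+41, 25+32, 17+27) = 57
best[11] = max(2+57, 16+50, 25+41, 17+32) = 66
One optimal cutting: 4 + 4 + 3 → €66.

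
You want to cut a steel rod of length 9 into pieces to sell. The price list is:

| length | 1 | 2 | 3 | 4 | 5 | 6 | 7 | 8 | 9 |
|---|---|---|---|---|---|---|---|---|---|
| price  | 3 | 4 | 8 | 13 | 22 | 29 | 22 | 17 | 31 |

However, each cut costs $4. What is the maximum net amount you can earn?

33

Let v[k] be the best obtainable value from length k. For each k, try every first piece i and keep the best of price[i] + v[k−i] minus the 4 cut fee when i<k.
v[1] = 3
v[2] = max(3+3-4, 4+0) = 4
v[3] = max(3+4-4, 4+3-4, 8+0) = 8
v[4] = max(3+8-4, 4+4-4, 8+3-4, 13+0) = 13
v[5] = max(3+13-4, 4+8-4, 8+4-4, 13+3-4, 22+0) = 22
v[6] = max(3+22-4, 4+13-4, 8+8-4, 13+4-4, 22+3-4, 29+0) = 29
v[7] = max(3+29-4, 4+22-4, 8+13-4, …, 29+3-4, 22+0) = 28
v[8] = max(3+28-4, 4+29-4, 8+22-4, …, 22+3-4, 17+0) = 29
v[9] = max(3+29-4, 4+28-4, 8+29-4, …, 17+3-4, 31+0) = 33
One optimal plan: pieces 6 + 3 (1 cut) → $37 − $4 = $33.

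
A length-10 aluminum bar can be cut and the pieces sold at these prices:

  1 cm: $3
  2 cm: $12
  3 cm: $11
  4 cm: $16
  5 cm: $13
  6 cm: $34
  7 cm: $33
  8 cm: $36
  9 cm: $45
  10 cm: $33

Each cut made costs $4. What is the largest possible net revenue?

Consider every possible first cut. r[k] is the best of p[i]+r[k−i] over all sellable i≤k, charging 4 whenever i<k.
r[1] = 3
r[2] = max(3+3-4, 12+0) = 12
r[3] = max(3+12-4, 12+3-4, 11+0) = 11
r[4] = max(3+11-4, 12+12-4, 11+3-4, 16+0) = 20
r[5] = max(3+20-4, 12+11-4, 11+12-4, 16+3-4, 13+0) = 19
r[6] = max(3+19-4, 12+20-4, 11+11-4, 16+12-4, 13+3-4, 34+0) = 34
r[7] = max(3+34-4, 12+19-4, 11+20-4, …, 34+3-4, 33+0) = 33
r[8] = max(3+33-4, 12+34-4, 11+19-4, …, 33+3-4, 36+0) = 42
r[9] = max(3+42-4, 12+33-4, 11+34-4, …, 36+3-4, 45+0) = 45
r[10] = max(3+45-4, 12+42-4, 11+33-4, …, 45+3-4, 33+0) = 50
One optimal plan: pieces 6 + 2 + 2 (2 cuts) → $58 − $8 = $50.

50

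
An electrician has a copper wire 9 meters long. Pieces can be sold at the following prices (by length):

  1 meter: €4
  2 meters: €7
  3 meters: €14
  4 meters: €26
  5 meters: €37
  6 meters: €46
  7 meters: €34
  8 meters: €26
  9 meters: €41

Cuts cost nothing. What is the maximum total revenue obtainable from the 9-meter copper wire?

Consider every possible first cut. r[k] is the best of p[i]+r[k−i] over all sellable i≤k.
r[1] = 4
r[2] = max(4+4, 7+0) = 8
r[3] = max(4+8, 7+4, 14+0) = 14
r[4] = max(4+14, 7+8, 14+4, 26+0) = 26
r[5] = max(4+26, 7+14, 14+8, 26+4, 37+0) = 37
r[6] = max(4+37, 7+26, 14+14, 26+8, 37+4, 46+0) = 46
r[7] = max(4+46, 7+37, 14+26, …, 46+4, 34+0) = 50
r[8] = max(4+50, 7+46, 14+37, …, 34+4, 26+0) = 54
r[9] = max(4+54, 7+50, 14+46, …, 26+4, 41+0) = 63
One optimal cutting: 5 + 4 → €37 + €26 = €63.

63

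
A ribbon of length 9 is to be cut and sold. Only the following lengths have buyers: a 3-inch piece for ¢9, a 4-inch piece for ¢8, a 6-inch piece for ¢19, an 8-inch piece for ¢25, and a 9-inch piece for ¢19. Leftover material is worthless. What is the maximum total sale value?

28

Let r[k] be the best obtainable value from length k. For each k, try every first piece i and keep the best of price[i] + r[k−i].
r[1] = 0
r[2] = 0
r[3] = 9
r[4] = 9
r[5] = 9
r[6] = 19
r[7] = 19
r[8] = 25
r[9] = 28  (first piece 3, then r[6]=19)
One optimal cutting: 6 + 3 → ¢28.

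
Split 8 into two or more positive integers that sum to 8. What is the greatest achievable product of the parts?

18

Fill P[k] for k=2..8: at each k try every first piece i and multiply by the better of (k−i) uncut or P[k−i].
Small cases: P[2]=1.
P[3] = max(1*2, 2*1) = 2
P[4] = max(1*3, 2*2, 3*1) = 4
P[5] = max(1*4, 2*3, 3*2, 4*1) = 6
P[6] = max(1*6, 2*4, 3*3, 4*2, 5*1) = 9
P[7] = max(1*9, 2*6, 3*4, 4*3, 5*2, 6*1) = 12
P[8] = max(1*12, 2*9, 3*6, …, 6*2, 7*1) = 18
One optimal split: 3 + 3 + 2; product 3*3*2 = 18.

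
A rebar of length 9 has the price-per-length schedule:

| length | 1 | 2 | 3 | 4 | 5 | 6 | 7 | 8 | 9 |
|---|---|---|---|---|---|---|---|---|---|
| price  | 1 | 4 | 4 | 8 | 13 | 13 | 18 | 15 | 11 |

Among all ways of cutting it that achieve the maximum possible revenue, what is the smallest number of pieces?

Consider every possible first cut. r[k] is the best of p[i]+r[k−i] over all sellable i≤k.
r[1] = 1
r[2] = 4
r[3] = 5  (first piece 1, then r[2]=4)
r[4] = 8  (first piece 2, then r[2]=4)
r[5] = 13
r[6] = 14  (first piece 1, then r[5]=13)
r[7] = 18
r[8] = 19  (first piece 1, then r[7]=18)
r[9] = 22  (first piece 2, then r[7]=18)
Maximum revenue is ₹22.
Now minimize piece count subject to staying optimal: for each k, pieces[k] = 1 + min over i with p[i]+r[k−i]=r[k] of pieces[k−i].
pieces[6] = 2
pieces[7] = 1
pieces[8] = 2
pieces[9] = 2

2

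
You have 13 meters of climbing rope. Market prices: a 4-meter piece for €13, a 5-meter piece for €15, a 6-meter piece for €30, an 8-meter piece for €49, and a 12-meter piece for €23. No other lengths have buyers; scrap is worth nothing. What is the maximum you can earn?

64

Let r[k] be the best obtainable value from length k. For each k, try every first piece i and keep the best of price[i] + r[k−i].
r[1] = 0
r[2] = 0
r[3] = 0
r[4] = 13
r[5] = 15
r[6] = 30
r[7] = 30
r[8] = 49
r[9] = 49
r[10] = 49
r[11] = 49
r[12] = 62  (first piece 4, then r[8]=49)
r[13] = 64  (first piece 5, then r[8]=49)
One optimal cutting: 8 + 5 → €64.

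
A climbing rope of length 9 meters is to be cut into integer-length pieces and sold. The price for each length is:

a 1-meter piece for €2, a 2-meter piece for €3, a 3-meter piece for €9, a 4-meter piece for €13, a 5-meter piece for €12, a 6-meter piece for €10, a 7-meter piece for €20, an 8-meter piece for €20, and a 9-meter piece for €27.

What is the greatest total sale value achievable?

Consider every possible first cut. R[k] is the best of p[i]+R[k−i] over all sellable i≤k.
R[1] = 2
R[2] = 4  (first piece 1, then R[1]=2)
R[3] = 9
R[4] = 13
R[5] = 15  (first piece 1, then R[4]=13)
R[6] = 18  (first piece 3, then R[3]=9)
R[7] = 22  (first piece 3, then R[4]=13)
R[8] = 26  (first piece 4, then R[4]=13)
R[9] = 28  (first piece 1, then R[8]=26)
One optimal cutting: 4 + 4 + 1 → €13 + €13 + €2 = €28.

28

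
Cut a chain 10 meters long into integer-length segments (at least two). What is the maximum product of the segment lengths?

Fill f[k] for k=2..10: at each k try every first piece i and multiply by the better of (k−i) uncut or f[k−i].
f[2] = 1*max(1,0) = 1*1 = 1
f[3] = 1*max(2,1) = 1*2 = 2
f[4] = 2*max(2,1) = 2*2 = 4
f[5] = 2*max(3,2) = 2*3 = 6
f[6] = 3*max(3,2) = 3*3 = 9
f[7] = 2*max(5,6) = 2*6 = 12
f[8] = 2*max(6,9) = 2*9 = 18
f[9] = 3*max(6,9) = 3*9 = 27
f[10] = 2*max(8,18) = 2*18 = 36
One optimal split: 3 + 3 + 2 + 2; product 3*3*2*2 = 36.

36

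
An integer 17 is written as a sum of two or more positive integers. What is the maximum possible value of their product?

486

Let f[k] be the best product for length k (with at least one cut). For each first piece i, the rest contributes max(k−i, f[k−i]).
Small cases: f[2]=1, f[3]=2, f[4]=4, f[5]=6, f[6]=9, f[7]=12, f[8]=18, f[9]=27, f[10]=36, f[11]=54, f[12]=81.
f[13] = 2*max(11,54) = 2*54 = 108
f[14] = 2*max(12,81) = 2*81 = 162
f[15] = 3*max(12,81) = 3*81 = 243
f[16] = 2*max(14,162) = 2*162 = 324
f[17] = 2*max(15,243) = 2*243 = 486
One optimal split: 3 + 3 + 3 + 3 + 3 + 2; product 3*3*3*3*3*2 = 486.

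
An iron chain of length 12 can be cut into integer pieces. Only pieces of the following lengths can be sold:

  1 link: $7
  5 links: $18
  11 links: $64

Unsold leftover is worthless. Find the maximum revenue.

84

Build f[k] bottom-up: f[k] = max over allowed piece i of (p[i] + f[k−i]).
f[1] = 7
f[2] = 14  (first piece 1, then f[1]=7)
f[3] = 21  (first piece 1, then f[2]=14)
f[4] = 28  (first piece 1, then f[3]=21)
f[5] = 35  (first piece 1, then f[4]=28)
f[6] = 42  (first piece 1, then f[5]=35)
f[7] = 49  (first piece 1, then f[6]=42)
f[8] = 56  (first piece 1, then f[7]=49)
f[9] = 63  (first piece 1, then f[8]=56)
f[10] = 70  (first piece 1, then f[9]=63)
f[11] = 77  (first piece 1, then f[10]=70)
f[12] = 84  (first piece 1, then f[11]=77)
One optimal cutting: 1 + 1 + 1 + 1 + 1 + 1 + 1 + 1 + 1 + 1 + 1 + 1 → $84.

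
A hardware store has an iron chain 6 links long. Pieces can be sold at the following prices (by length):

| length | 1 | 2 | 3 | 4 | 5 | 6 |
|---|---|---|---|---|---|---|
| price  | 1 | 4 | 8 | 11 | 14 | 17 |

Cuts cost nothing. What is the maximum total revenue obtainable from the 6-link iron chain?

17

Let R[k] be the best obtainable value from length k. For each k, try every first piece i and keep the best of price[i] + R[k−i].
R[1] = 1
R[2] = max(1+1, 4+0) = 4
R[3] = max(1+4, 4+1, 8+0) = 8
R[4] = max(1+8, 4+4, 8+1, 11+0) = 11
R[5] = max(1+11, 4+8, 8+4, 11+1, 14+0) = 14
R[6] = max(1+14, 4+11, 8+8, 11+4, 14+1, 17+0) = 17
Best is to sell the whole 6-link piece uncut for $17.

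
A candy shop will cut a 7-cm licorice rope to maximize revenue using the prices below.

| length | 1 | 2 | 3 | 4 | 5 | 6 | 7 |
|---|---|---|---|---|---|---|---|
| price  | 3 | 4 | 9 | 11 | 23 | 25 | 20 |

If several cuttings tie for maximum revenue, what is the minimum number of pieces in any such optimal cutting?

3

Let r[k] be the best obtainable value from length k. For each k, try every first piece i and keep the best of price[i] + r[k−i].
r[1] = 3
r[2] = 6  (first piece 1, then r[1]=3)
r[3] = 9  (first piece 1, then r[2]=6)
r[4] = 12  (first piece 1, then r[3]=9)
r[5] = 23
r[6] = 26  (first piece 1, then r[5]=23)
r[7] = 29  (first piece 1, then r[6]=26)
Maximum revenue is ¢29.
Now minimize piece count subject to staying optimal: for each k, pieces[k] = 1 + min over i with p[i]+r[k−i]=r[k] of pieces[k−i].
pieces[4] = 2
pieces[5] = 1
pieces[6] = 2
pieces[7] = 3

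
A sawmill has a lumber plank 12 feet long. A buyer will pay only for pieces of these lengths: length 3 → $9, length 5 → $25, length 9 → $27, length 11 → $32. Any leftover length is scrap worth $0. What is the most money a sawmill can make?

Build r[k] bottom-up: r[k] = max over allowed piece i of (p[i] + r[k−i]).
r[1] = 0
r[2] = 0
r[3] = 9
r[4] = 9
r[5] = 25
r[6] = 25
r[7] = 25
r[8] = 34  (first piece 3, then r[5]=25)
r[9] = 34
r[10] = 50  (first piece 5, then r[5]=25)
r[11] = 50
r[12] = 50
One optimal cutting: pieces 5 + 5 with 2 feet of scrap → $50.

50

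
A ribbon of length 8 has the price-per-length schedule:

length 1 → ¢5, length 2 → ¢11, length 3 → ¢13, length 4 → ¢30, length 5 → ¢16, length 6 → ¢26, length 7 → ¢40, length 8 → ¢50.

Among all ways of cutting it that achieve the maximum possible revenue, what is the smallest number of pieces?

Build r[k] bottom-up: r[k] = max over allowed piece i of (p[i] + r[k−i]).
r[1] = 5
r[2] = 11
r[3] = 16  (first piece 1, then r[2]=11)
r[4] = 30
r[5] = 35  (first piece 1, then r[4]=30)
r[6] = 41  (first piece 2, then r[4]=30)
r[7] = 46  (first piece 1, then r[6]=41)
r[8] = 60  (first piece 4, then r[4]=30)
Maximum revenue is ¢60.
Now minimize piece count subject to staying optimal: for each k, pieces[k] = 1 + min over i with p[i]+r[k−i]=r[k] of pieces[k−i].
pieces[5] = 2
pieces[6] = 2
pieces[7] = 3
pieces[8] = 2

2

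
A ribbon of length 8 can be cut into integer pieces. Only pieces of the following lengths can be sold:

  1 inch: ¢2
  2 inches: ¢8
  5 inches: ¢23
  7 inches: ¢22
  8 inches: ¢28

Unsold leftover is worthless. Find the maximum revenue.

Consider every possible first cut. r[k] is the best of p[i]+r[k−i] over all sellable i≤k.
r[1] = 2
r[2] = max(2+2, 8+0) = 8
r[3] = max(2+8, 8+2) = 10
r[4] = max(2+10, 8+8) = 16
r[5] = max(2+16, 8+10, 23+0) = 23
r[6] = max(2+23, 8+16, 23+2) = 25
r[7] = max(2+25, 8+23, 23+8, 22+0) = 31
r[8] = max(2+31, 8+25, 23+10, 22+2, 28+0) = 33
One optimal cutting: 5 + 2 + 1 → ¢33.

33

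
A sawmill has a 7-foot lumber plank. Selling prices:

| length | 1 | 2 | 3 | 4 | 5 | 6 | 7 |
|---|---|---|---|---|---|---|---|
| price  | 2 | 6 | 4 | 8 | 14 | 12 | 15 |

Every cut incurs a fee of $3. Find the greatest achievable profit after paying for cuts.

Let r[k] be the best obtainable value from length k. For each k, try every first piece i and keep the best of price[i] + r[k−i] minus the 3 cut fee when i<k.
r[1] = 2
r[2] = max(2+2-3, 6+0) = 6
r[3] = max(2+6-3, 6+2-3, 4+0) = 5
r[4] = max(2+5-3, 6+6-3, 4+2-3, 8+0) = 9
r[5] = max(2+9-3, 6+5-3, 4+6-3, 8+2-3, 14+0) = 14
r[6] = max(2+14-3, 6+9-3, 4+5-3, 8+6-3, 14+2-3, 12+0) = 13
r[7] = max(2+13-3, 6+14-3, 4+9-3, …, 12+2-3, 15+0) = 17
One optimal plan: pieces 5 + 2 (1 cut) → $20 − $3 = $17.

17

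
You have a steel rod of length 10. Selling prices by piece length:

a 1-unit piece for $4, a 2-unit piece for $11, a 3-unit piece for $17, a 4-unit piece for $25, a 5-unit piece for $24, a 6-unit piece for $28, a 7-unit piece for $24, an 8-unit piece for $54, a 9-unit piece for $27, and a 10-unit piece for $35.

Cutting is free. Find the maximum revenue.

Consider every possible first cut. r[k] is the best of p[i]+r[k−i] over all sellable i≤k.
r[1] = 4
r[2] = max(4+4, 11+0) = 11
r[3] = max(4+11, 11+4, 17+0) = 17
r[4] = max(4+17, 11+11, 17+4, 25+0) = 25
r[5] = max(4+25, 11+17, 17+11, 25+4, 24+0) = 29
r[6] = max(4+29, 11+25, 17+17, 25+11, 24+4, 28+0) = 36
r[7] = max(4+36, 11+29, 17+25, …, 28+4, 24+0) = 42
r[8] = max(4+42, 11+36, 17+29, …, 24+4, 54+0) = 54
r[9] = max(4+54, 11+42, 17+36, …, 54+4, 27+0) = 58
r[10] = max(4+58, 11+54, 17+42, …, 27+4, 35+0) = 65
One optimal cutting: 8 + 2 → $54 + $11 = $65.

65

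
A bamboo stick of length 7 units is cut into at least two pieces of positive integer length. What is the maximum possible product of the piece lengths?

12

Define g[k] = max over 1≤i<k of i · max(k−i, g[k−i]); the inner max lets the remainder stay uncut if that's better.
g[2] = 1·max(1,0) = 1·1 = 1
g[3] = max(1·2, 2·1) = 2
g[4] = max(1·3, 2·2, 3·1) = 4
g[5] = max(1·4, 2·3, 3·2, 4·1) = 6
g[6] = max(1·6, 2·4, 3·3, 4·2, 5·1) = 9
g[7] = max(1·9, 2·6, 3·4, 4·3, 5·2, 6·1) = 12
One optimal split: 3 + 2 + 2; product 3·2·2 = 12.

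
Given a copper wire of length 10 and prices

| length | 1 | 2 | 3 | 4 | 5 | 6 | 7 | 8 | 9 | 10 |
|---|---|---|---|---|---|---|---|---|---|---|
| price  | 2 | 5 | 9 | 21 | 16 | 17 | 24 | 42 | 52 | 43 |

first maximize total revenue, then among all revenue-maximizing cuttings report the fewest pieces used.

2

Consider every possible first cut. r[k] is the best of p[i]+r[k−i] over all sellable i≤k.
r[1] = 2
r[2] = max(2+2, 5+0) = 5
r[3] = max(2+5, 5+2, 9+0) = 9
r[4] = max(2+9, 5+5, 9+2, 21+0) = 21
r[5] = max(2+21, 5+9, 9+5, 21+2, 16+0) = 23
r[6] = max(2+23, 5+21, 9+9, 21+5, 16+2, 17+0) = 26
r[7] = max(2+26, 5+23, 9+21, …, 17+2, 24+0) = 30
r[8] = max(2+30, 5+26, 9+23, …, 24+2, 42+0) = 42
r[9] = max(2+42, 5+30, 9+26, …, 42+2, 52+0) = 52
r[10] = max(2+52, 5+42, 9+30, …, 52+2, 43+0) = 54
Maximum revenue is €54.
Now minimize piece count subject to staying optimal: for each k, pieces[k] = 1 + min over i with p[i]+r[k−i]=r[k] of pieces[k−i].
pieces[7] = 2
pieces[8] = 1
pieces[9] = 1
pieces[10] = 2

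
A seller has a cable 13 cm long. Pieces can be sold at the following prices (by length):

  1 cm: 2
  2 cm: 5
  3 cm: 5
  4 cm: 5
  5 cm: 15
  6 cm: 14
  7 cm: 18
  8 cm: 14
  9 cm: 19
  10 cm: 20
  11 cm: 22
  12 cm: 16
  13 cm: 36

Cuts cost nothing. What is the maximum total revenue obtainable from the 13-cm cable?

37

Let v[k] be the best obtainable value from length k. For each k, try every first piece i and keep the best of price[i] + v[k−i].
v[1] = 2
v[2] = max(2+2, 5+0) = 5
v[3] = max(2+5, 5+2, 5+0) = 7
v[4] = max(2+7, 5+5, 5+2, 5+0) = 10
v[5] = max(2+10, 5+7, 5+5, 5+2, 15+0) = 15
v[6] = max(2+15, 5+10, 5+7, 5+5, 15+2, 14+0) = 17
v[7] = max(2+17, 5+15, 5+10, …, 14+2, 18+0) = 20
v[8] = max(2+20, 5+17, 5+15, …, 18+2, 14+0) = 22
v[9] = max(2+22, 5+20, 5+17, …, 14+2, 19+0) = 25
v[10] = max(2+25, 5+22, 5+20, …, 19+2, 20+0) = 30
v[11] = max(2+30, 5+25, 5+22, …, 20+2, 22+0) = 32
v[12] = max(2+32, 5+30, 5+25, …, 22+2, 16+0) = 35
v[13] = max(2+35, 5+32, 5+30, …, 16+2, 36+0) = 37
One optimal cutting: 5 + 5 + 2 + 1 → 15 + 15 + 5 + 2 = 37.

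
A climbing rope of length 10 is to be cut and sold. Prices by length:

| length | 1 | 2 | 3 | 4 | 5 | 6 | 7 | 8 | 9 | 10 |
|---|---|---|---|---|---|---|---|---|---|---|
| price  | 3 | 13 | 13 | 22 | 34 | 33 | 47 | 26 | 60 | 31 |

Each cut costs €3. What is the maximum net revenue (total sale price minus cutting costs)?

Let r[k] be the best obtainable value from length k. For each k, try every first piece i and keep the best of price[i] + r[k−i] minus the 3 cut fee when i<k.
r[1] = 3
r[2] = 13
r[3] = 13  (first piece 1, then r[2]=13)
r[4] = 23  (first piece 2, then r[2]=13)
r[5] = 34
r[6] = 34  (first piece 1, then r[5]=34)
r[7] = 47
r[8] = 47  (first piece 1, then r[7]=47)
r[9] = 60
r[10] = 65  (first piece 5, then r[5]=34)
One optimal plan: pieces 5 + 5 (1 cut) → €68 − €3 = €65.

65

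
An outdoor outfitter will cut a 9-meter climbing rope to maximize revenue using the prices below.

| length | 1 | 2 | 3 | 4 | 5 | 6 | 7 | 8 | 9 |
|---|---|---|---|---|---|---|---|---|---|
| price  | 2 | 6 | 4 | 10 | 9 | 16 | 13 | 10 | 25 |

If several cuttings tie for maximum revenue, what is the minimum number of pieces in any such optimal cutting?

5

Let r[k] be the best obtainable value from length k. For each k, try every first piece i and keep the best of price[i] + r[k−i].
r[1] = 2
r[2] = max(2+2, 6+0) = 6
r[3] = max(2+6, 6+2, 4+0) = 8
r[4] = max(2+8, 6+6, 4+2, 10+0) = 12
r[5] = max(2+12, 6+8, 4+6, 10+2, 9+0) = 14
r[6] = max(2+14, 6+12, 4+8, 10+6, 9+2, 16+0) = 18
r[7] = max(2+18, 6+14, 4+12, …, 16+2, 13+0) = 20
r[8] = max(2+20, 6+18, 4+14, …, 13+2, 10+0) = 24
r[9] = max(2+24, 6+20, 4+18, …, 10+2, 25+0) = 26
Maximum revenue is €26.
Now minimize piece count subject to staying optimal: for each k, pieces[k] = 1 + min over i with p[i]+r[k−i]=r[k] of pieces[k−i].
pieces[6] = 3
pieces[7] = 4
pieces[8] = 4
pieces[9] = 5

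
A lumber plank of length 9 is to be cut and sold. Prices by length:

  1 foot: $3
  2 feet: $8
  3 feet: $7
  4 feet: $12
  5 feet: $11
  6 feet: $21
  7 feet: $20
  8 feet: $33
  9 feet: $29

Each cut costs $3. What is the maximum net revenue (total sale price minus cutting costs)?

Let net[k] be the best obtainable value from length k. For each k, try every first piece i and keep the best of price[i] + net[k−i] minus the 3 cut fee when i<k.
net[1] = 3
net[2] = 8
net[3] = 8  (first piece 1, then net[2]=8)
net[4] = 13  (first piece 2, then net[2]=8)
net[5] = 13  (first piece 1, then net[4]=13)
net[6] = 21
net[7] = 21  (first piece 1, then net[6]=21)
net[8] = 33
net[9] = 33  (first piece 1, then net[8]=33)
One optimal plan: pieces 8 + 1 (1 cut) → $36 − $3 = $33.

33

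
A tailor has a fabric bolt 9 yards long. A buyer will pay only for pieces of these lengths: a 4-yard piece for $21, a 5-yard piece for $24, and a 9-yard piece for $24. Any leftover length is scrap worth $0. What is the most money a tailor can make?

45

Build r[k] bottom-up: r[k] = max over allowed piece i of (p[i] + r[k−i]).
r[1] = 0
r[2] = 0
r[3] = 0
r[4] = 21
r[5] = max(21+0, 24+0) = 24
r[6] = max(21+0, 24+0) = 24
r[7] = max(21+0, 24+0) = 24
r[8] = max(21+21, 24+0) = 42
r[9] = max(21+24, 24+21, 24+0) = 45
One optimal cutting: 5 + 4 → $45.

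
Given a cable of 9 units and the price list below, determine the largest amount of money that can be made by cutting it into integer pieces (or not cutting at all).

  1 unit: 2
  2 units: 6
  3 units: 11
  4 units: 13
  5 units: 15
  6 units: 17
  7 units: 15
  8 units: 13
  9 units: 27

Build R[k] bottom-up: R[k] = max over allowed piece i of (p[i] + R[k−i]).
R[1] = 2
R[2] = max(2+2, 6+0) = 6
R[3] = max(2+6, 6+2, 11+0) = 11
R[4] = max(2+11, 6+6, 11+2, 13+0) = 13
R[5] = max(2+13, 6+11, 11+6, 13+2, 15+0) = 17
R[6] = max(2+17, 6+13, 11+11, 13+6, 15+2, 17+0) = 22
R[7] = max(2+22, 6+17, 11+13, …, 17+2, 15+0) = 24
R[8] = max(2+24, 6+22, 11+17, …, 15+2, 13+0) = 28
R[9] = max(2+28, 6+24, 11+22, …, 13+2, 27+0) = 33
One optimal cutting: 3 + 3 + 3 → 11 + 11 + 11 = 33.

33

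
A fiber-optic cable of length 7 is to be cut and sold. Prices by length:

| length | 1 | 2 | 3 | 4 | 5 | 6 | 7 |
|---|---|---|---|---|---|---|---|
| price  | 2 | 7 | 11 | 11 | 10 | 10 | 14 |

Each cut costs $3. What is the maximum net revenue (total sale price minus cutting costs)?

19

Consider every possible first cut. net[k] is the best of p[i]+net[k−i] over all sellable i≤k, charging 3 whenever i<k.
net[1] = 2
net[2] = max(2+2-3, 7+0) = 7
net[3] = max(2+7-3, 7+2-3, 11+0) = 11
net[4] = max(2+11-3, 7+7-3, 11+2-3, 11+0) = 11
net[5] = max(2+11-3, 7+11-3, 11+7-3, 11+2-3, 10+0) = 15
net[6] = max(2+15-3, 7+11-3, 11+11-3, 11+7-3, 10+2-3, 10+0) = 19
net[7] = max(2+19-3, 7+15-3, 11+11-3, …, 10+2-3, 14+0) = 19
One optimal plan: pieces 3 + 2 + 2 (2 cuts) → $25 − $6 = $19.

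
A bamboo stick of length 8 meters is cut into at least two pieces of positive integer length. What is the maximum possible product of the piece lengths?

18

Define f[k] = max over 1≤i<k of i · max(k−i, f[k−i]); the inner max lets the remainder stay uncut if that's better.
f[2] = 1×max(1,0) = 1×1 = 1
f[3] = max(1×2, 2×1) = 2
f[4] = max(1×3, 2×2, 3×1) = 4
f[5] = max(1×4, 2×3, 3×2, 4×1) = 6
f[6] = max(1×6, 2×4, 3×3, 4×2, 5×1) = 9
f[7] = max(1×9, 2×6, 3×4, 4×3, 5×2, 6×1) = 12
f[8] = max(1×12, 2×9, 3×6, …, 6×2, 7×1) = 18
One optimal split: 3 + 3 + 2; product 3×3×2 = 18.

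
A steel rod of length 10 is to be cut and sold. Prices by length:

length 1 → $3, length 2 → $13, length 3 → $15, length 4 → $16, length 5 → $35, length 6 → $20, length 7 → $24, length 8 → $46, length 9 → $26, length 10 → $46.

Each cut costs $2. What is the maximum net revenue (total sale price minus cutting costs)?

Build r[k] bottom-up: r[k] = max over allowed piece i of (p[i] + r[k−i]) − 2 per cut.
r[1] = 3
r[2] = max(3+3-2, 13+0) = 13
r[3] = max(3+13-2, 13+3-2, 15+0) = 15
r[4] = max(3+15-2, 13+13-2, 15+3-2, 16+0) = 24
r[5] = max(3+24-2, 13+15-2, 15+13-2, 16+3-2, 35+0) = 35
r[6] = max(3+35-2, 13+24-2, 15+15-2, 16+13-2, 35+3-2, 20+0) = 36
r[7] = max(3+36-2, 13+35-2, 15+24-2, …, 20+3-2, 24+0) = 46
r[8] = max(3+46-2, 13+36-2, 15+35-2, …, 24+3-2, 46+0) = 48
r[9] = max(3+48-2, 13+46-2, 15+36-2, …, 46+3-2, 26+0) = 57
r[10] = max(3+57-2, 13+48-2, 15+46-2, …, 26+3-2, 46+0) = 68
One optimal plan: pieces 5 + 5 (1 cut) → $70 − $2 = $68.

68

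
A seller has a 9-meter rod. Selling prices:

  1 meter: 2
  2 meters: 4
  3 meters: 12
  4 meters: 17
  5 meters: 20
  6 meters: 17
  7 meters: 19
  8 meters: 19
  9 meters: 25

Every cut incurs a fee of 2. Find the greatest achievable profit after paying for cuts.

Build r[k] bottom-up: r[k] = max over allowed piece i of (p[i] + r[k−i]) − 2 per cut.
r[1] = 2
r[2] = 4
r[3] = 12
r[4] = 17
r[5] = 20
r[6] = 22  (first piece 3, then r[3]=12)
r[7] = 27  (first piece 3, then r[4]=17)
r[8] = 32  (first piece 4, then r[4]=17)
r[9] = 35  (first piece 4, then r[5]=20)
One optimal plan: pieces 5 + 4 (1 cut) → 37 − 2 = 35.

35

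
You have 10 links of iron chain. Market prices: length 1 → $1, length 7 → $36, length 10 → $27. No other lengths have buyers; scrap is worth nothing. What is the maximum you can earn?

39

Let f[k] be the best obtainable value from length k. For each k, try every first piece i and keep the best of price[i] + f[k−i].
f[1] = 1
f[2] = 2  (first piece 1, then f[1]=1)
f[3] = 3  (first piece 1, then f[2]=2)
f[4] = 4  (first piece 1, then f[3]=3)
f[5] = 5  (first piece 1, then f[4]=4)
f[6] = 6  (first piece 1, then f[5]=5)
f[7] = max(1+6, 36+0) = 36
f[8] = max(1+36, 36+1) = 37
f[9] = max(1+37, 36+2) = 38
f[10] = max(1+38, 36+3, 27+0) = 39
One optimal cutting: 7 + 1 + 1 + 1 → $39.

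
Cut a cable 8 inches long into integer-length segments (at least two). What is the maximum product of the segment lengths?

Define prod[k] = max over 1≤i<k of i · max(k−i, prod[k−i]); the inner max lets the remainder stay uncut if that's better.
Small cases: prod[2]=1.
prod[3] = 1·max(2,1) = 1·2 = 2
prod[4] = 2·max(2,1) = 2·2 = 4
prod[5] = 2·max(3,2) = 2·3 = 6
prod[6] = 3·max(3,2) = 3·3 = 9
prod[7] = 2·max(5,6) = 2·6 = 12
prod[8] = 2·max(6,9) = 2·9 = 18
One optimal split: 3 + 3 + 2; product 3·3·2 = 18.

18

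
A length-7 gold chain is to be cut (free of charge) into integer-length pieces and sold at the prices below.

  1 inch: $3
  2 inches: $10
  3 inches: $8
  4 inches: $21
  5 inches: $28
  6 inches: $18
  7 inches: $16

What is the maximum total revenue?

Build best[k] bottom-up: best[k] = max over allowed piece i of (p[i] + best[k−i]).
best[1] = 3
best[2] = max(3+3, 10+0) = 10
best[3] = max(3+10, 10+3, 8+0) = 13
best[4] = max(3+13, 10+10, 8+3, 21+0) = 21
best[5] = max(3+21, 10+13, 8+10, 21+3, 28+0) = 28
best[6] = max(3+28, 10+21, 8+13, 21+10, 28+3, 18+0) = 31
best[7] = max(3+31, 10+28, 8+21, …, 18+3, 16+0) = 38
One optimal cutting: 5 + 2 → $28 + $10 = $38.

38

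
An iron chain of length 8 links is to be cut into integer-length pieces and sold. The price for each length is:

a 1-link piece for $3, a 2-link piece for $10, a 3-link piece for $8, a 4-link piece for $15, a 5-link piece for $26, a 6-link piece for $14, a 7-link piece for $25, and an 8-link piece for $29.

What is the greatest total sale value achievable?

40

Consider every possible first cut. v[k] is the best of p[i]+v[k−i] over all sellable i≤k.
v[1] = 3
v[2] = max(3+3, 10+0) = 10
v[3] = max(3+10, 10+3, 8+0) = 13
v[4] = max(3+13, 10+10, 8+3, 15+0) = 20
v[5] = max(3+20, 10+13, 8+10, 15+3, 26+0) = 26
v[6] = max(3+26, 10+20, 8+13, 15+10, 26+3, 14+0) = 30
v[7] = max(3+30, 10+26, 8+20, …, 14+3, 25+0) = 36
v[8] = max(3+36, 10+30, 8+26, …, 25+3, 29+0) = 40
One optimal cutting: 2 + 2 + 2 + 2 → $10 + $10 + $10 + $10 = $40.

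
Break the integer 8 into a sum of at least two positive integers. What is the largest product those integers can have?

18

Let prod[k] be the best product for length k (with at least one cut). For each first piece i, the rest contributes max(k−i, prod[k−i]).
prod[2] = 1·max(1,0) = 1·1 = 1
prod[3] = 1·max(2,1) = 1·2 = 2
prod[4] = 2·max(2,1) = 2·2 = 4
prod[5] = 2·max(3,2) = 2·3 = 6
prod[6] = 3·max(3,2) = 3·3 = 9
prod[7] = 2·max(5,6) = 2·6 = 12
prod[8] = 2·max(6,9) = 2·9 = 18
One optimal split: 3 + 3 + 2; product 3·3·2 = 18.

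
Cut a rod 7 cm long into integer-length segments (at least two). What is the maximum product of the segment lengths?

Define m[k] = max over 1≤i<k of i · max(k−i, m[k−i]); the inner max lets the remainder stay uncut if that's better.
m[2] = 1*max(1,0) = 1*1 = 1
m[3] = 1*max(2,1) = 1*2 = 2
m[4] = 2*max(2,1) = 2*2 = 4
m[5] = 2*max(3,2) = 2*3 = 6
m[6] = 3*max(3,2) = 3*3 = 9
m[7] = 2*max(5,6) = 2*6 = 12
One optimal split: 3 + 2 + 2; product 3*2*2 = 12.

12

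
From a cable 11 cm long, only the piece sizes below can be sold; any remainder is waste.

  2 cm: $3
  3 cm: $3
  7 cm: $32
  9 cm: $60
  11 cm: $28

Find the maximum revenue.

63

Let f[k] be the best obtainable value from length k. For each k, try every first piece i and keep the best of price[i] + f[k−i].
f[1] = 0
f[2] = 3
f[3] = 3
f[4] = 6  (first piece 2, then f[2]=3)
f[5] = 6
f[6] = 9  (first piece 2, then f[4]=6)
f[7] = 32
f[8] = 32
f[9] = 60
f[10] = 60
f[11] = 63  (first piece 2, then f[9]=60)
One optimal cutting: 9 + 2 → $63.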